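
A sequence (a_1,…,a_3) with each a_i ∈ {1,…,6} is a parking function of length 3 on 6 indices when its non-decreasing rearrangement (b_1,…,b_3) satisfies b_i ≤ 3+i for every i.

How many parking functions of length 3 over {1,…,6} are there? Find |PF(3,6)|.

#PF = (6−3+1)·(6+1)^(3−1) = 4 · 49 = 196 (Pollak)
Check (5,1,4) → sorted (1,4,5): b_i ≤ 3+i ∀i, a PF.

196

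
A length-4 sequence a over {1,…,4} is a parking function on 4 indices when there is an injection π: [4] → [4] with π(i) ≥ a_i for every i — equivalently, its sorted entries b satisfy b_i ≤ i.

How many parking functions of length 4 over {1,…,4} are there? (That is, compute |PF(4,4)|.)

125

|PF(4,4)| = (4+1−4)·(4+1)^{4−1} = 1·125 = 125 [KW]
Example (2,1,2,1) → sorted (1,1,2,2): b_i ≤ i ∀i, a PF.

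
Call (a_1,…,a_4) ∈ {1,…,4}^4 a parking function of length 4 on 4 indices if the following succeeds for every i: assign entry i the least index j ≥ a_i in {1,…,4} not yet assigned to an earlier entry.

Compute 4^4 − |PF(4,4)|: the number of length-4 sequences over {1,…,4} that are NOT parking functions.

131

|PF(4,4)| = (4+1−4)·(4+1)^{4−1} = 1 · 125 = 125 (Pollak)
Check (4,4,4,3) → sorted (3,4,4,4): b_1=3>1, not a PF.
So 256 − 125 = 131 fail.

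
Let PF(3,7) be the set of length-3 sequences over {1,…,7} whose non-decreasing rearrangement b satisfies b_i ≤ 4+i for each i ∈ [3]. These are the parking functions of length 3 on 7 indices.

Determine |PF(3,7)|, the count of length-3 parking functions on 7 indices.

320

Count = (8−3)·8^(3−1) = 5·64 = 320 (Pollak)
E.g. (6,5,5) → sorted (5,5,6): b_i ≤ 4+i ∀i, a PF.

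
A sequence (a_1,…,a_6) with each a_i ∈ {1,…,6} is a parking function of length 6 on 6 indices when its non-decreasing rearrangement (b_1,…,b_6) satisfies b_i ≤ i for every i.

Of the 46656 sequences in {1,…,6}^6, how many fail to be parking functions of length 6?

#PF = (6−6+1)·(6+1)^(6−1) = 1 · 16807 = 16807 (Konheim–Weiss)
E.g. (2,4,4,5,5,5) → sorted (2,4,4,5,5,5): b_1=2>1, not a PF.
Total 46656; non-PF = 46656−16807 = 29849

29849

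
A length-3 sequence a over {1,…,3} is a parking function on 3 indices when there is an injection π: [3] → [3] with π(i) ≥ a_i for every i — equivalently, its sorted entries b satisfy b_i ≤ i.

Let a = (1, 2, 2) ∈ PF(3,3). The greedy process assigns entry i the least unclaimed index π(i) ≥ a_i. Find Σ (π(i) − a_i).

1

Σπ = 6 ({1..3} each once); Σa = 1+2+2 = 5; disp = 6−5 = 1.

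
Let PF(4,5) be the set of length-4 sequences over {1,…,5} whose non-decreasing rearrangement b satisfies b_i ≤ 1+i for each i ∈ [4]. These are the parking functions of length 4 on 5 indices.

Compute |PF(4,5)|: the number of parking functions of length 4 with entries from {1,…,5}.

Count = (5+1−4)·(5+1)^{4−1} = 2·216 = 432 (Konheim–Weiss)
One tuple (2,2,4,2) → sorted (2,2,2,4): b_i ≤ 1+i ∀i, a PF.

432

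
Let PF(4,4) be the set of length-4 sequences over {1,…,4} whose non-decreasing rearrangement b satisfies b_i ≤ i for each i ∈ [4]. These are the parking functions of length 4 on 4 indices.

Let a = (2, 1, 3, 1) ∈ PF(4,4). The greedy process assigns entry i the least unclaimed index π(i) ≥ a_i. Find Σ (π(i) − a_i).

3

Σπ = 10 ({1..4} each once); Σa = 2+1+3+1 = 7; disp = 10−7 = 3.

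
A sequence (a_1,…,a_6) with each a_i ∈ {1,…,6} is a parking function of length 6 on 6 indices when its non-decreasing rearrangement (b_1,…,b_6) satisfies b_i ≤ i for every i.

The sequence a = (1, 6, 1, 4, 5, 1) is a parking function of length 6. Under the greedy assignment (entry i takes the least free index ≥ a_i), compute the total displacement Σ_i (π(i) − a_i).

3

Σπ(i) = 1+…+6 = 21; Σa = 1+6+1+4+5+1 = 18; disp = 21−18 = 3.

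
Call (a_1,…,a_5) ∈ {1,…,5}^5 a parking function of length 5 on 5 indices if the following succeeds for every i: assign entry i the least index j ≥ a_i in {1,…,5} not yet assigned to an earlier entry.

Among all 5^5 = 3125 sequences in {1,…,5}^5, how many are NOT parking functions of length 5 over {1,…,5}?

1829

Count = 1·6^4 = 1·1296 = 1296
Check (5,5,4,3,1) → sorted (1,3,4,5,5): b_2=3>2, not a PF.
So 3125 − 1296 = 1829 fail.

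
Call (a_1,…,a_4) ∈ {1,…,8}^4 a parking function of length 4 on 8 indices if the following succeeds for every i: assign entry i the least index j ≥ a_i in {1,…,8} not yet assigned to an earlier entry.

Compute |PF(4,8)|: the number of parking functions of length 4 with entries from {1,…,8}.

3645

Count = 5·9^3 = 5×729 = 3645 [KW]
One tuple (4,5,5,6) → sorted (4,5,5,6): b_i ≤ 4+i ∀i, a PF.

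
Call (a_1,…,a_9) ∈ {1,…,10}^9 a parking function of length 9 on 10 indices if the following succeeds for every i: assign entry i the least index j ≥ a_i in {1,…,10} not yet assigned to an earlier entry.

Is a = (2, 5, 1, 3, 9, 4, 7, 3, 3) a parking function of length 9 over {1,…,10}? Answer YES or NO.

Order a: b = (1, 2, 3, 3, 3, 4, 5, 7, 9).
  b_1=1 ≤ 2
  b_2=2 ≤ 3
  b_3=3 ≤ 4
  b_4=3 ≤ 5
  b_5=3 ≤ 6
  b_6=4 ≤ 7
  b_7=5 ≤ 8
  b_8=7 ≤ 9
  b_9=9 ≤ 10
All bounds hold ⇒ YES

YES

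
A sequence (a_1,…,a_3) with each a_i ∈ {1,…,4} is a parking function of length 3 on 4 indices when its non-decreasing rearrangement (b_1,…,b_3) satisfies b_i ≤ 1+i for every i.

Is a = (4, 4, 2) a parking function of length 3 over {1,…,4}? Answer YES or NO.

Rearranged: b = (2, 4, 4).
  b_1=2 ≤ 2
  b_2=4 > 3
  fails at i=2 ⇒ NO

NO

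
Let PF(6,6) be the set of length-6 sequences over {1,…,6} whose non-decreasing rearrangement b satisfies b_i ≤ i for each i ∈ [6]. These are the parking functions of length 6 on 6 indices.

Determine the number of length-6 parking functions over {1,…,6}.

16807

|PF(6,6)| = 1·7^5 = 1 · 16807 = 16807 (Pollak)
E.g. (5,1,1,2,2,5) → sorted (1,1,2,2,5,5): b_i ≤ i ∀i, a PF.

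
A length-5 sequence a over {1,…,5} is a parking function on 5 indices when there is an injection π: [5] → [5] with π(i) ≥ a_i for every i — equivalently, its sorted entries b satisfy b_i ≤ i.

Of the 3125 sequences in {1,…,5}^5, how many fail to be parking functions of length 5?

1829

#PF = (6−5)·6^(5−1) = 1·1296 = 1296
Example (2,3,5,5,5) → sorted (2,3,5,5,5): b_1=2>1, not a PF.
Total 3125; non-PF = 3125−1296 = 1829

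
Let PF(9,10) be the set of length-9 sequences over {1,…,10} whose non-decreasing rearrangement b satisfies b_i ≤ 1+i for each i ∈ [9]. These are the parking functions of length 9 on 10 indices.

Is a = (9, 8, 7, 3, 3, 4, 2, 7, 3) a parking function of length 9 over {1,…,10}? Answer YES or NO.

Rearranged: b = (2, 3, 3, 3, 4, 7, 7, 8, 9).
  b_1=2 ≤ 2
  b_2=3 ≤ 3
  b_3=3 ≤ 4
  b_4=3 ≤ 5
  b_5=4 ≤ 6
  b_6=7 ≤ 7
  b_7=7 ≤ 8
  b_8=8 ≤ 9
  b_9=9 ≤ 10
All bounds hold ⇒ YES

YES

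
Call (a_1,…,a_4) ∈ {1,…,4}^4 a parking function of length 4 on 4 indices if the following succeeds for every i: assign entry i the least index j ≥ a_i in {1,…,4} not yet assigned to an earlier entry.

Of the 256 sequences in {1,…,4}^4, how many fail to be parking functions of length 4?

131

#PF = (5−4)·5^(4−1) = 1·125 = 125 [KW]
E.g. (3,3,4,4) → sorted (3,3,4,4): b_1=3>1, not a PF.
So 256 − 125 = 131 fail.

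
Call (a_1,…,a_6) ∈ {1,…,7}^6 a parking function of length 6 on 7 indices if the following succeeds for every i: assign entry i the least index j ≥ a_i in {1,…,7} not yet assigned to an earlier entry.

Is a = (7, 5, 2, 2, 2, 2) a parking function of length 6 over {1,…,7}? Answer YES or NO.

YES

Rearranged: b = (2, 2, 2, 2, 5, 7).
  b_1=2 ≤ 2
  b_2=2 ≤ 3
  b_3=2 ≤ 4
  b_4=2 ≤ 5
  b_5=5 ≤ 6
  b_6=7 ≤ 7
All bounds hold ⇒ YES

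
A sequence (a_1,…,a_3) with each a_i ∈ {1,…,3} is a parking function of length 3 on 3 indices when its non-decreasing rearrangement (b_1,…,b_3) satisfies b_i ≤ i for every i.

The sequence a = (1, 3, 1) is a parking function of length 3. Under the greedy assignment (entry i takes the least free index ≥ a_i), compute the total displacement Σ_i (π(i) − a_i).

1

Σπ = 3·4/2 = 6 (π permutes [3]); Σa = 1+3+1 = 5; disp = 6−5 = 1.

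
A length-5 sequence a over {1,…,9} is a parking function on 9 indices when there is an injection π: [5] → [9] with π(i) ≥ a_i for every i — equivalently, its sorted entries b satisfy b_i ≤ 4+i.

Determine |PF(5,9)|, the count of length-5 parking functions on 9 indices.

#PF = (10−5)·10^(5−1) = 5·10000 = 50000 [KW]
Example (4,4,1,3,1) → sorted (1,1,3,4,4): b_i ≤ 4+i ∀i, a PF.

50000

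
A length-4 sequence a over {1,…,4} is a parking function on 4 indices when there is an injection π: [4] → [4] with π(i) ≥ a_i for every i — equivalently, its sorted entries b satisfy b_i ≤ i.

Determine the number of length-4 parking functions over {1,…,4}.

|PF(4,4)| = (4+1−4)·(4+1)^{4−1} = 1·125 = 125
Check (1,3,2,1) → sorted (1,1,2,3): b_i ≤ i ∀i, a PF.

125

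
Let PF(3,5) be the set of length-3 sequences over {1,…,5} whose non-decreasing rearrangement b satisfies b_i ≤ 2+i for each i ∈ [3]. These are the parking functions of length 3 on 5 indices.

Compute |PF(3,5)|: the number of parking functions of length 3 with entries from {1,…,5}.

108

|PF| = (5−3+1)·(5+1)^(3−1) = 3×36 = 108 (Konheim–Weiss)
One tuple (2,3,4) → sorted (2,3,4): b_i ≤ 2+i ∀i, a PF.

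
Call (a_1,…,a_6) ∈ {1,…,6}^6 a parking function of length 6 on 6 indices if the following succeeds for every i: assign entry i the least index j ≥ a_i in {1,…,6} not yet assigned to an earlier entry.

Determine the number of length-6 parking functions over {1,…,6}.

16807

|PF| = (6+1−6)·(6+1)^{6−1} = 1 · 16807 = 16807
Check (2,3,5,1,4,1) → sorted (1,1,2,3,4,5): b_i ≤ i ∀i, a PF.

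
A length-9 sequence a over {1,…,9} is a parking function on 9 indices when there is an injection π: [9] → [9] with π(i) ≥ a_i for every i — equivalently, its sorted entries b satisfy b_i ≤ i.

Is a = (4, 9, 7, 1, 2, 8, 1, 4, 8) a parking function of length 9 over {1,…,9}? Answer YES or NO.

NO

Rearranged: b = (1, 1, 2, 4, 4, 7, 8, 8, 9).
  b_1=1 ≤ 1
  b_2=1 ≤ 2
  b_3=2 ≤ 3
  b_4=4 ≤ 4
  b_5=4 ≤ 5
  b_6=7 > 6
  fails at i=6 ⇒ NO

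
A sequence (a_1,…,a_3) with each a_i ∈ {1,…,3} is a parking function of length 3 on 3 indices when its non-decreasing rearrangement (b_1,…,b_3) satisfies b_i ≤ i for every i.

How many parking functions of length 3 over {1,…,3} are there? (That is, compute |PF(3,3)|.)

Count = (4−3)·4^(3−1) = 1 · 16 = 16 [KW]
Example (1,2,1) → sorted (1,1,2): b_i ≤ i ∀i, a PF.

16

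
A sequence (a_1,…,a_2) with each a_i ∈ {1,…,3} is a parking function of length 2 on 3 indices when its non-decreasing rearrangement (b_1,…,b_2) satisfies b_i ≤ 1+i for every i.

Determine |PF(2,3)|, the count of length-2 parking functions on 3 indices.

8

|PF(2,3)| = 2·4^1 = 2×4 = 8 [KW]
One tuple (1,1) → sorted (1,1): b_i ≤ 1+i ∀i, a PF.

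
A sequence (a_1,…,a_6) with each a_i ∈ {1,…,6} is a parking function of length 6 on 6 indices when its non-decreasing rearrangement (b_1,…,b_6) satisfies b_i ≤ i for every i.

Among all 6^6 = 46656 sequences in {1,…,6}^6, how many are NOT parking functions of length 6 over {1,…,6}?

|PF(6,6)| = (7−6)·7^(6−1) = 1×16807 = 16807 (Konheim–Weiss)
Check (3,2,4,6,3,6) → sorted (2,3,3,4,6,6): b_1=2>1, not a PF.
6^6 − 16807 = 46656 − 16807 = 29849

29849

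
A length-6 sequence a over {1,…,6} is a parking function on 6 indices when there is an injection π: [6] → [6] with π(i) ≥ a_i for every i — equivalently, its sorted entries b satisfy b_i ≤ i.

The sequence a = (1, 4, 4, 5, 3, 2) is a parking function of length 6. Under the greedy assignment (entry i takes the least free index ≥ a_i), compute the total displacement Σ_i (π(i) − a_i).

2

Σπ = 21 ({1..6} each once); Σa = 1+4+4+5+3+2 = 19; disp = 21−19 = 2.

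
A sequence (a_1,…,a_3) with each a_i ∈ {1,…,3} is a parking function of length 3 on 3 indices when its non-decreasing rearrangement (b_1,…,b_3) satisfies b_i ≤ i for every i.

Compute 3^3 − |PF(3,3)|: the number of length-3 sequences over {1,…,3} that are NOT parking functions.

|PF| = (4−3)·4^(3−1) = 1·16 = 16
E.g. (3,3,3) → sorted (3,3,3): b_1=3>1, not a PF.
Total 27; non-PF = 27−16 = 11

11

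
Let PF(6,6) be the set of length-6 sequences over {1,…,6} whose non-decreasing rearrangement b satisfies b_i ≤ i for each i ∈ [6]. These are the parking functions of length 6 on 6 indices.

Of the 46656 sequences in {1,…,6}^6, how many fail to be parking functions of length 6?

Count = (6+1−6)·(6+1)^{6−1} = 1×16807 = 16807
Example (5,1,6,1,6,5) → sorted (1,1,5,5,6,6): b_3=5>3, not a PF.
Total 46656; non-PF = 46656−16807 = 29849

29849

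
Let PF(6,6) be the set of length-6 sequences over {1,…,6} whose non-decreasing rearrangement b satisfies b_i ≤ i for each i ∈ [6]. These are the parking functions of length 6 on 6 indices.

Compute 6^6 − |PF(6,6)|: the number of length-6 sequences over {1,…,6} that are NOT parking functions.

Count = 1·7^5 = 1×16807 = 16807 (Konheim–Weiss)
One tuple (4,6,5,4,5,6) → sorted (4,4,5,5,6,6): b_1=4>1, not a PF.
6^6 − 16807 = 46656 − 16807 = 29849

29849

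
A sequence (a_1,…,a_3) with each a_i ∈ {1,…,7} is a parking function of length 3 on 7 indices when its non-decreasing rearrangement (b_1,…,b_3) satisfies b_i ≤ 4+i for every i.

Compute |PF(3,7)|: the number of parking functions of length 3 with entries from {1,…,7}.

320

|PF| = 5·8^2 = 5 · 64 = 320 (Konheim–Weiss)
Example (7,5,6) → sorted (5,6,7): b_i ≤ 4+i ∀i, a PF.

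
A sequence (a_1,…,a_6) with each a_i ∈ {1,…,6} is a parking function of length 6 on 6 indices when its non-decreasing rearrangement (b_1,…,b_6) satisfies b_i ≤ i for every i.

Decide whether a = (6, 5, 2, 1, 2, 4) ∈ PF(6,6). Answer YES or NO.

YES

Rearranged: b = (1, 2, 2, 4, 5, 6).
  b_1=1 ≤ 1
  b_2=2 ≤ 2
  b_3=2 ≤ 3
  b_4=4 ≤ 4
  b_5=5 ≤ 5
  b_6=6 ≤ 6
All bounds hold ⇒ YES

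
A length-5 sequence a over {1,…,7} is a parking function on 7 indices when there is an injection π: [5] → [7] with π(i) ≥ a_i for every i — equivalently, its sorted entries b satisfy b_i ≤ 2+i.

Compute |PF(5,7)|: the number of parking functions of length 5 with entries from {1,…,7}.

Count = 3·8^4 = 3×4096 = 12288
E.g. (2,3,5,6,3) → sorted (2,3,3,5,6): b_i ≤ 2+i ∀i, a PF.

12288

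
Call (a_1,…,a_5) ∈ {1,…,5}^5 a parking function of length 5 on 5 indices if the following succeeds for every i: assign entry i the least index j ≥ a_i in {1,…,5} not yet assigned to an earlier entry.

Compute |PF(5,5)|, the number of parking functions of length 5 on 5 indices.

|PF(5,5)| = (5−5+1)·(5+1)^(5−1) = 1 · 1296 = 1296 (Pollak)
Example (3,2,4,1,4) → sorted (1,2,3,4,4): b_i ≤ i ∀i, a PF.

1296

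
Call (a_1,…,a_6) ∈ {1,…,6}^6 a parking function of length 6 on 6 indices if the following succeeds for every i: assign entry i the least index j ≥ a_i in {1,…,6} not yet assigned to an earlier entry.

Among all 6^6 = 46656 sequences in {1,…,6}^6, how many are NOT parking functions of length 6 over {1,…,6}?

Count = (6+1−6)·(6+1)^{6−1} = 1 · 16807 = 16807 [KW]
One tuple (2,5,6,5,5,6) → sorted (2,5,5,5,6,6): b_1=2>1, not a PF.
So 46656 − 16807 = 29849 fail.

29849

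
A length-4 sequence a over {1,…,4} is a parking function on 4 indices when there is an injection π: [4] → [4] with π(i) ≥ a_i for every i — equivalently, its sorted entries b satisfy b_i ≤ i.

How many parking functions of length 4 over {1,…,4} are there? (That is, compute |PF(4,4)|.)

#PF = (4−4+1)·(4+1)^(4−1) = 1·125 = 125
Check (3,1,1,4) → sorted (1,1,3,4): b_i ≤ i ∀i, a PF.

125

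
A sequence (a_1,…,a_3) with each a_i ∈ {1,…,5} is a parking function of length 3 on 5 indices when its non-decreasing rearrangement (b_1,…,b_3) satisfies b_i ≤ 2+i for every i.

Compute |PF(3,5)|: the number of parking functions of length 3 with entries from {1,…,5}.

108

#PF = (5+1−3)·(5+1)^{3−1} = 3 · 36 = 108 (Konheim–Weiss)
One tuple (4,2,2) → sorted (2,2,4): b_i ≤ 2+i ∀i, a PF.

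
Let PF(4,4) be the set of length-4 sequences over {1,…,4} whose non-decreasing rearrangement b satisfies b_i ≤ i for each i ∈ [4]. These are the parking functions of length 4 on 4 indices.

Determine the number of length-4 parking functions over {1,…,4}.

125

|PF(4,4)| = (4−4+1)·(4+1)^(4−1) = 1×125 = 125 [KW]
One tuple (3,1,1,2) → sorted (1,1,2,3): b_i ≤ i ∀i, a PF.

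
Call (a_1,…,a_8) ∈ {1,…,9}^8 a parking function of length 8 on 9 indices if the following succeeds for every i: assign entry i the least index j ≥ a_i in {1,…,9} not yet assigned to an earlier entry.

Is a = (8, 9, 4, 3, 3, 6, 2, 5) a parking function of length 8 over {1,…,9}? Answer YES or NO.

YES

Rearranged: b = (2, 3, 3, 4, 5, 6, 8, 9).
  b_1=2 ≤ 2
  b_2=3 ≤ 3
  b_3=3 ≤ 4
  b_4=4 ≤ 5
  b_5=5 ≤ 6
  b_6=6 ≤ 7
  b_7=8 ≤ 8
  b_8=9 ≤ 9
All bounds hold ⇒ YES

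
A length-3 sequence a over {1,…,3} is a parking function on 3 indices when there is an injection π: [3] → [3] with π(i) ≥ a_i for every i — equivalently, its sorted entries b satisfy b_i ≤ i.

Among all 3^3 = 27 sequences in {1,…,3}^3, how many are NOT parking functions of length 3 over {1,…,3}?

|PF| = (4−3)·4^(3−1) = 1×16 = 16 [KW]
E.g. (3,3,3) → sorted (3,3,3): b_1=3>1, not a PF.
So 27 − 16 = 11 fail.

11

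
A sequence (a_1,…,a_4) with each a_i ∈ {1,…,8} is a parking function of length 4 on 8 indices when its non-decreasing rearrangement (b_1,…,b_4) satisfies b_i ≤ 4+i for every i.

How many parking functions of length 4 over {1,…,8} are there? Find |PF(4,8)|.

|PF(4,8)| = (8+1−4)·(8+1)^{4−1} = 5×729 = 3645 (Pollak)
One tuple (4,2,7,1) → sorted (1,2,4,7): b_i ≤ 4+i ∀i, a PF.

3645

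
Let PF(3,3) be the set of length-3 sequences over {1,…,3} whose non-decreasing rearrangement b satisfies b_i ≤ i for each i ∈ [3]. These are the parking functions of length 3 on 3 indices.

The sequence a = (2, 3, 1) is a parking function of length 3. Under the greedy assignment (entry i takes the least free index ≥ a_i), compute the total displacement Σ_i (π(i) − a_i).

0

Σπ = 6 ({1..3} each once); Σa = 2+3+1 = 6; disp = 6−6 = 0.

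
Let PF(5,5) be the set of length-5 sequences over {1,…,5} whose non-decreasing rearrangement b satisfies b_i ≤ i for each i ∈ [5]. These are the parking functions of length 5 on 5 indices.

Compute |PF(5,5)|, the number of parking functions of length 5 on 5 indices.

|PF(5,5)| = (6−5)·6^(5−1) = 1·1296 = 1296 [KW]
One tuple (2,2,2,4,1) → sorted (1,2,2,2,4): b_i ≤ i ∀i, a PF.

1296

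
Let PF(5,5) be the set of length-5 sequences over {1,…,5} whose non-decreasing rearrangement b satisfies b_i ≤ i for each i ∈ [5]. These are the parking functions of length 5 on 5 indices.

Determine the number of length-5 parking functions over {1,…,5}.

1296

#PF = (5+1−5)·(5+1)^{5−1} = 1·1296 = 1296 (Konheim–Weiss)
Example (2,2,2,1,2) → sorted (1,2,2,2,2): b_i ≤ i ∀i, a PF.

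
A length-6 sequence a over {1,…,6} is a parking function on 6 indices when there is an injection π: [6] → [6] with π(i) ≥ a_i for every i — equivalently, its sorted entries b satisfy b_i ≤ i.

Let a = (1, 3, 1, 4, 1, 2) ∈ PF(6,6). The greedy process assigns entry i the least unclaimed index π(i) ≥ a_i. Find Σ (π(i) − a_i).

9

Σπ = 6·7/2 = 21 (π permutes [6]); Σa = 1+3+1+4+1+2 = 12; disp = 21−12 = 9.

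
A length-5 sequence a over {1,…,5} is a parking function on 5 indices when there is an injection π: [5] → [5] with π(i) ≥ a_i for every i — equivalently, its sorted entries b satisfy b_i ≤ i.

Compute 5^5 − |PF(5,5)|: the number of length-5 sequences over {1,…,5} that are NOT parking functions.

|PF| = (6−5)·6^(5−1) = 1 · 1296 = 1296
One tuple (4,5,5,5,1) → sorted (1,4,5,5,5): b_2=4>2, not a PF.
5^5 − 1296 = 3125 − 1296 = 1829

1829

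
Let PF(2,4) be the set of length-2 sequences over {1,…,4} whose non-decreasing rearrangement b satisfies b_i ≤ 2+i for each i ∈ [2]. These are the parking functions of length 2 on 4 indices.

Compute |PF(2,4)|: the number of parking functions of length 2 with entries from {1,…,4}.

15

Count = 3·5^1 = 3 · 5 = 15
Check (2,4) → sorted (2,4): b_i ≤ 2+i ∀i, a PF.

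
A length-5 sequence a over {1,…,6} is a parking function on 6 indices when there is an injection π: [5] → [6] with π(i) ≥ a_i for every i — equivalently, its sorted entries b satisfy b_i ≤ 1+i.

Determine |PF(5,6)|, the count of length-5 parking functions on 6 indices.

4802

|PF| = (6+1−5)·(6+1)^{5−1} = 2·2401 = 4802 (Pollak)
E.g. (2,2,4,2,6) → sorted (2,2,2,4,6): b_i ≤ 1+i ∀i, a PF.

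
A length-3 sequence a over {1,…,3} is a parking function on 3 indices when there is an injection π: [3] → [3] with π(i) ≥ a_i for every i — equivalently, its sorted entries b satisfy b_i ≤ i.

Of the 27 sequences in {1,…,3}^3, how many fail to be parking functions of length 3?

11

Count = 1·4^2 = 1×16 = 16
Example (3,2,2) → sorted (2,2,3): b_1=2>1, not a PF.
Total 27; non-PF = 27−16 = 11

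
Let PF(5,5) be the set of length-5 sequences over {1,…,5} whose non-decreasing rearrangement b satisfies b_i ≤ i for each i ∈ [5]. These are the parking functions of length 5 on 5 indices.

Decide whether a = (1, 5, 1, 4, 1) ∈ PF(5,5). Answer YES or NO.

YES

Order a: b = (1, 1, 1, 4, 5).
  b_1=1 ≤ 1
  b_2=1 ≤ 2
  b_3=1 ≤ 3
  b_4=4 ≤ 4
  b_5=5 ≤ 5
All bounds hold ⇒ YES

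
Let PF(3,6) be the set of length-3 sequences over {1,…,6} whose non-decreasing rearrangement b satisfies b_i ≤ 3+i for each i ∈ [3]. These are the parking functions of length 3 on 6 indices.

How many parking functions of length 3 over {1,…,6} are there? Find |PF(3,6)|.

196

#PF = (6−3+1)·(6+1)^(3−1) = 4×49 = 196
One tuple (5,6,1) → sorted (1,5,6): b_i ≤ 3+i ∀i, a PF.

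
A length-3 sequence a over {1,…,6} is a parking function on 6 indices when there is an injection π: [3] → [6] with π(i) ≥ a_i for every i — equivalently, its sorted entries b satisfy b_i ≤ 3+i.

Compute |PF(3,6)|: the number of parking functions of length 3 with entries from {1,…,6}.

|PF| = (7−3)·7^(3−1) = 4·49 = 196 (Konheim–Weiss)
Example (5,1,1) → sorted (1,1,5): b_i ≤ 3+i ∀i, a PF.

196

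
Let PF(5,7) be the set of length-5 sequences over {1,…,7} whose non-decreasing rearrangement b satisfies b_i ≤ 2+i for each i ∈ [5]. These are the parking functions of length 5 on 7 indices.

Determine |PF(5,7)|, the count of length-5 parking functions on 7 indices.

12288

|PF(5,7)| = (7+1−5)·(7+1)^{5−1} = 3·4096 = 12288
E.g. (1,4,7,6,3) → sorted (1,3,4,6,7): b_i ≤ 2+i ∀i, a PF.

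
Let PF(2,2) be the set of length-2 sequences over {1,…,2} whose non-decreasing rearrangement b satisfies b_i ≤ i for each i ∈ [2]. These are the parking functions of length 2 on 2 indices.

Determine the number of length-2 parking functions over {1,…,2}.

Count = (2+1−2)·(2+1)^{2−1} = 1·3 = 3 (Pollak)
Check (2,1) → sorted (1,2): b_i ≤ i ∀i, a PF.

3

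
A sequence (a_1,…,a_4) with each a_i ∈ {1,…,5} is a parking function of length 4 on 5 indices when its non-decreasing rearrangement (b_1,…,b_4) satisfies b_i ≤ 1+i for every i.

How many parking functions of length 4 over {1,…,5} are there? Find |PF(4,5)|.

|PF(4,5)| = 2·6^3 = 2 · 216 = 432
Check (3,4,2,1) → sorted (1,2,3,4): b_i ≤ 1+i ∀i, a PF.

432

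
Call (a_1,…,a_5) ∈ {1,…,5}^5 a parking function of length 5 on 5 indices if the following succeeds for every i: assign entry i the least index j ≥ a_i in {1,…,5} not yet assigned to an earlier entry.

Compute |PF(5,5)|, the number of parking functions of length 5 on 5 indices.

1296

|PF| = (5−5+1)·(5+1)^(5−1) = 1·1296 = 1296 (Pollak)
One tuple (4,3,5,2,1) → sorted (1,2,3,4,5): b_i ≤ i ∀i, a PF.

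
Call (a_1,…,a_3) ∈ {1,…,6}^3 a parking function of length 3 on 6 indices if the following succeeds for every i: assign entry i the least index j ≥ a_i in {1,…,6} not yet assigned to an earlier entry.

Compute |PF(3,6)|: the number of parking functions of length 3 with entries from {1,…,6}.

196

|PF| = (7−3)·7^(3−1) = 4 · 49 = 196 (Pollak)
Example (4,1,1) → sorted (1,1,4): b_i ≤ 3+i ∀i, a PF.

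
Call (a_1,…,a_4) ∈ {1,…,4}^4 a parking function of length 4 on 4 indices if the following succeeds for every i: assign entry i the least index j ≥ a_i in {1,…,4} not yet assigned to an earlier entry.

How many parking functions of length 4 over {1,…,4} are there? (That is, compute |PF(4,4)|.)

125

#PF = (4+1−4)·(4+1)^{4−1} = 1×125 = 125 (Pollak)
E.g. (4,2,1,2) → sorted (1,2,2,4): b_i ≤ i ∀i, a PF.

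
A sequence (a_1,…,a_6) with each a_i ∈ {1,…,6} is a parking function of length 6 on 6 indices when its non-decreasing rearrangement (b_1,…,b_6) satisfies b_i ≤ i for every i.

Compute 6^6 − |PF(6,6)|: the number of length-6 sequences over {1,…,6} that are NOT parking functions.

|PF| = 1·7^5 = 1·16807 = 16807 (Pollak)
Check (6,6,2,5,6,6) → sorted (2,5,6,6,6,6): b_1=2>1, not a PF.
Total 46656; non-PF = 46656−16807 = 29849

29849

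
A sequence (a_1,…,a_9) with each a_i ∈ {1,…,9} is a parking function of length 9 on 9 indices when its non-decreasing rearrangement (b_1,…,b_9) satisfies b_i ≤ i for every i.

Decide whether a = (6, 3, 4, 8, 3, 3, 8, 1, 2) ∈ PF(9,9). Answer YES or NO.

YES

Sorted: b = (1, 2, 3, 3, 3, 4, 6, 8, 8).
  b_1=1 ≤ 1
  b_2=2 ≤ 2
  b_3=3 ≤ 3
  b_4=3 ≤ 4
  b_5=3 ≤ 5
  b_6=4 ≤ 6
  b_7=6 ≤ 7
  b_8=8 ≤ 8
  b_9=8 ≤ 9
All bounds hold ⇒ YES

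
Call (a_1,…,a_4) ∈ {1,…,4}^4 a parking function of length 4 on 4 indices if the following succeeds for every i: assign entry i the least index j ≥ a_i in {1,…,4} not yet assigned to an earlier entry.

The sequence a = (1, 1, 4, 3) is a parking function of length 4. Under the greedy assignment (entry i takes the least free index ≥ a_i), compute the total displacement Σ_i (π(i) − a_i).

1

Σπ = 4·5/2 = 10 (π permutes [4]); Σa = 1+1+4+3 = 9; disp = 10−9 = 1.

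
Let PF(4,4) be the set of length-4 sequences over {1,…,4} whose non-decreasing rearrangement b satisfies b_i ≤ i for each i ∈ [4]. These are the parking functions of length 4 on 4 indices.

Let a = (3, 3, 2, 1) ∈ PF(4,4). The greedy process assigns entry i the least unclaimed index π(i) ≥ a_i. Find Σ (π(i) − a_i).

Σπ = 4·5/2 = 10 (π permutes [4]); Σa = 3+3+2+1 = 9; disp = 10−9 = 1.

1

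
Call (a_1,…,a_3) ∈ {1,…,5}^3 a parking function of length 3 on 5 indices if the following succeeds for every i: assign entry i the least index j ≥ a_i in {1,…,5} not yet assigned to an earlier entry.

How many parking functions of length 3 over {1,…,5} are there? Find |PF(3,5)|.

108

#PF = 3·6^2 = 3 · 36 = 108 (Konheim–Weiss)
Check (1,4,5) → sorted (1,4,5): b_i ≤ 2+i ∀i, a PF.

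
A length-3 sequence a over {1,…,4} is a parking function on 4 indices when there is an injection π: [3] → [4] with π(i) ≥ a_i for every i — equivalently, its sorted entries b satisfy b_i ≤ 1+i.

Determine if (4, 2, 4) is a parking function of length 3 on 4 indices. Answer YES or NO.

Rearranged: b = (2, 4, 4).
  b_1=2 ≤ 2
  b_2=4 > 3
  fails at i=2 ⇒ NO

NO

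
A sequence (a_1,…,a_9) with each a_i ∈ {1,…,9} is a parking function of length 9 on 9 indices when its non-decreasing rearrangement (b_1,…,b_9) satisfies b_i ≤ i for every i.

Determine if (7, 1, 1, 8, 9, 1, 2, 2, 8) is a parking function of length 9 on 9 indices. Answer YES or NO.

Order a: b = (1, 1, 1, 2, 2, 7, 8, 8, 9).
  b_1=1 ≤ 1
  b_2=1 ≤ 2
  b_3=1 ≤ 3
  b_4=2 ≤ 4
  b_5=2 ≤ 5
  b_6=7 > 6
  fails at i=6 ⇒ NO

NO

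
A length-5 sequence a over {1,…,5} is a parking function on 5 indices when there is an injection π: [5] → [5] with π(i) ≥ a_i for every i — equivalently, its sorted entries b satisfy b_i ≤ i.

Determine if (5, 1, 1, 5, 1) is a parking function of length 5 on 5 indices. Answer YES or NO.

Sorted: b = (1, 1, 1, 5, 5).
  b_1=1 ≤ 1
  b_2=1 ≤ 2
  b_3=1 ≤ 3
  b_4=5 > 4
  fails at i=4 ⇒ NO

NO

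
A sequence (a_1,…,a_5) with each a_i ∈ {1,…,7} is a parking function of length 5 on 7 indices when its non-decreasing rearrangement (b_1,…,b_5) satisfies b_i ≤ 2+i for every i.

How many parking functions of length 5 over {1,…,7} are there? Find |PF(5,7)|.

|PF| = (7+1−5)·(7+1)^{5−1} = 3·4096 = 12288 (Konheim–Weiss)
Example (4,7,5,2,1) → sorted (1,2,4,5,7): b_i ≤ 2+i ∀i, a PF.

12288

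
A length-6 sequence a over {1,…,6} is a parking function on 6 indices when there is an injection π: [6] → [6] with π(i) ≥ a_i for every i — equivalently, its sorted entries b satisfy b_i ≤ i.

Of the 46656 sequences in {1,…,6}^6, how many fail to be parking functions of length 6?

29849

|PF| = (6+1−6)·(6+1)^{6−1} = 1 · 16807 = 16807
Example (4,5,5,5,6,2) → sorted (2,4,5,5,5,6): b_1=2>1, not a PF.
So 46656 − 16807 = 29849 fail.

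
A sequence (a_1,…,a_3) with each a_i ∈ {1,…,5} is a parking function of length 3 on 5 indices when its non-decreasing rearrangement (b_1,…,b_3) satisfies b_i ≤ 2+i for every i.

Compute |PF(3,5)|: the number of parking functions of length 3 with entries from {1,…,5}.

108

|PF| = (5+1−3)·(5+1)^{3−1} = 3 · 36 = 108 (Pollak)
One tuple (3,4,1) → sorted (1,3,4): b_i ≤ 2+i ∀i, a PF.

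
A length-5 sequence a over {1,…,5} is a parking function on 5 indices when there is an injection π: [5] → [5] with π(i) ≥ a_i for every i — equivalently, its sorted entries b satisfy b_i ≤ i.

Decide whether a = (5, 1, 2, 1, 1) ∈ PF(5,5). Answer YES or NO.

YES

Sorted: b = (1, 1, 1, 2, 5).
  b_1=1 ≤ 1
  b_2=1 ≤ 2
  b_3=1 ≤ 3
  b_4=2 ≤ 4
  b_5=5 ≤ 5
All bounds hold ⇒ YES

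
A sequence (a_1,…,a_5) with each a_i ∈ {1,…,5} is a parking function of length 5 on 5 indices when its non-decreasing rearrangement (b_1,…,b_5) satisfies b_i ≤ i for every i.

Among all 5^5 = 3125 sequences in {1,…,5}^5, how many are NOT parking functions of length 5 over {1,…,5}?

1829

|PF| = (5−5+1)·(5+1)^(5−1) = 1×1296 = 1296
Check (5,2,3,5,3) → sorted (2,3,3,5,5): b_1=2>1, not a PF.
Total 3125; non-PF = 3125−1296 = 1829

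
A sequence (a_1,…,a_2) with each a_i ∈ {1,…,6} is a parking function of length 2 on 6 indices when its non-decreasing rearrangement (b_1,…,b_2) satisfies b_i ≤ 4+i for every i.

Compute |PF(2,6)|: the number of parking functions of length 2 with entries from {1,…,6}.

|PF(2,6)| = (7−2)·7^(2−1) = 5×7 = 35 (Pollak)
Example (3,6) → sorted (3,6): b_i ≤ 4+i ∀i, a PF.

35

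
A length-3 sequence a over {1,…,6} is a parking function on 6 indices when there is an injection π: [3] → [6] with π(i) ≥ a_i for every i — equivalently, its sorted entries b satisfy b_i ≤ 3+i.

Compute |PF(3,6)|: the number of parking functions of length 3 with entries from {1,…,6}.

#PF = 4·7^2 = 4 · 49 = 196 [KW]
E.g. (5,4,3) → sorted (3,4,5): b_i ≤ 3+i ∀i, a PF.

196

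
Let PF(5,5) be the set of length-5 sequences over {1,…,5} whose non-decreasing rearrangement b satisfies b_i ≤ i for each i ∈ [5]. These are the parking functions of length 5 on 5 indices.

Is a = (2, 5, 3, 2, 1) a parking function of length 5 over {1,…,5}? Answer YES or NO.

Sorted: b = (1, 2, 2, 3, 5).
  b_1=1 ≤ 1
  b_2=2 ≤ 2
  b_3=2 ≤ 3
  b_4=3 ≤ 4
  b_5=5 ≤ 5
All bounds hold ⇒ YES

YES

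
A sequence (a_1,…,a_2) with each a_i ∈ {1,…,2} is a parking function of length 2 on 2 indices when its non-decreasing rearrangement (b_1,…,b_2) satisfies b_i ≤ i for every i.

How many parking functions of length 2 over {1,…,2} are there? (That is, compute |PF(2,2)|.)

3

#PF = (2−2+1)·(2+1)^(2−1) = 1·3 = 3 (Pollak)
E.g. (1,1) → sorted (1,1): b_i ≤ i ∀i, a PF.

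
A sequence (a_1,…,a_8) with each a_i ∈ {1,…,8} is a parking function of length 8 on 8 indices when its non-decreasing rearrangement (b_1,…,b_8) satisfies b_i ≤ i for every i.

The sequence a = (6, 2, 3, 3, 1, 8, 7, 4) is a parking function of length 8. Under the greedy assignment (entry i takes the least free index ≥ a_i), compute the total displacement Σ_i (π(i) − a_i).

2

Σπ = 8·9/2 = 36 (π permutes [8]); Σa = 6+2+3+3+1+8+7+4 = 34; disp = 36−34 = 2.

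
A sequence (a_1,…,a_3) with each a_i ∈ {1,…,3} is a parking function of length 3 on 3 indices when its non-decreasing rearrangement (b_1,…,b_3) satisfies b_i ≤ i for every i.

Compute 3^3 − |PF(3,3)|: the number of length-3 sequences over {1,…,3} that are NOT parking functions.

11

|PF| = (4−3)·4^(3−1) = 1×16 = 16 (Pollak)
Check (1,3,3) → sorted (1,3,3): b_2=3>2, not a PF.
So 27 − 16 = 11 fail.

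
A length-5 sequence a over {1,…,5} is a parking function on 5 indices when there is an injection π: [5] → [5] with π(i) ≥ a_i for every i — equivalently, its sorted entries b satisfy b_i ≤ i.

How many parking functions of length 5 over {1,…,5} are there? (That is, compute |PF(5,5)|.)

|PF| = 1·6^4 = 1 · 1296 = 1296
E.g. (1,3,2,4,1) → sorted (1,1,2,3,4): b_i ≤ i ∀i, a PF.

1296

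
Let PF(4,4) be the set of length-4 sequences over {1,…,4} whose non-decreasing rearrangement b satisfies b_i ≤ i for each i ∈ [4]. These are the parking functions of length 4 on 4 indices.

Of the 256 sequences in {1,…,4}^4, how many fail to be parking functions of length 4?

131

|PF| = (5−4)·5^(4−1) = 1×125 = 125
E.g. (3,3,2,4) → sorted (2,3,3,4): b_1=2>1, not a PF.
So 256 − 125 = 131 fail.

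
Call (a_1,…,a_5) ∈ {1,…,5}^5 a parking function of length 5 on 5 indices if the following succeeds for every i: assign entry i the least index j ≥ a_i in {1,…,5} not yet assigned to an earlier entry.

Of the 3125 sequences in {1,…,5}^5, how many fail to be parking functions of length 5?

|PF(5,5)| = 1·6^4 = 1·1296 = 1296 (Konheim–Weiss)
One tuple (5,2,3,4,2) → sorted (2,2,3,4,5): b_1=2>1, not a PF.
So 3125 − 1296 = 1829 fail.

1829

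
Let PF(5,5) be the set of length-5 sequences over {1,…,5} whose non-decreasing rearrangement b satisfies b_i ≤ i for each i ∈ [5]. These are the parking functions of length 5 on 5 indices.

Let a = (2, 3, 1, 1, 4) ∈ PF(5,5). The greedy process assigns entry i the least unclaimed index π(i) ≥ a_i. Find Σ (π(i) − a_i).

4

Σπ(i) = 1+…+5 = 15; Σa = 2+3+1+1+4 = 11; disp = 15−11 = 4.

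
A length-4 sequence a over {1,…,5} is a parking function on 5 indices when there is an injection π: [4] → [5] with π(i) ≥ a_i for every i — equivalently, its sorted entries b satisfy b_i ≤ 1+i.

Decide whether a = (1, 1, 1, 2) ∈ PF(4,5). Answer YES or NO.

YES

Rearranged: b = (1, 1, 1, 2).
  b_1=1 ≤ 2
  b_2=1 ≤ 3
  b_3=1 ≤ 4
  b_4=2 ≤ 5
All bounds hold ⇒ YES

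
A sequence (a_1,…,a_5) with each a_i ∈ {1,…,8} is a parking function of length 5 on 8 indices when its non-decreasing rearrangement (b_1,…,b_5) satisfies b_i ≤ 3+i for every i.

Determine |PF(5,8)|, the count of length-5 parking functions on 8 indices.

|PF(5,8)| = (8+1−5)·(8+1)^{5−1} = 4·6561 = 26244
One tuple (2,1,3,7,7) → sorted (1,2,3,7,7): b_i ≤ 3+i ∀i, a PF.

26244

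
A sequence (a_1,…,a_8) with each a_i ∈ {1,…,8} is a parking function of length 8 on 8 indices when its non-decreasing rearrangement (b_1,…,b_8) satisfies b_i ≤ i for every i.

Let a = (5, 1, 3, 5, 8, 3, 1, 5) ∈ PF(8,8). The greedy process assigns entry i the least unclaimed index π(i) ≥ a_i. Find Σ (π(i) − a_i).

5

Σπ(i) = 1+…+8 = 36; Σa = 5+1+3+5+8+3+1+5 = 31; disp = 36−31 = 5.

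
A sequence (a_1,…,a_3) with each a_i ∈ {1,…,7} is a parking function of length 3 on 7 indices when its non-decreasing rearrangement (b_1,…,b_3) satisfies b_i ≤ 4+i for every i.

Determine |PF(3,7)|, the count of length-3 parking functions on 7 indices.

Count = (8−3)·8^(3−1) = 5 · 64 = 320 [KW]
E.g. (5,4,3) → sorted (3,4,5): b_i ≤ 4+i ∀i, a PF.

320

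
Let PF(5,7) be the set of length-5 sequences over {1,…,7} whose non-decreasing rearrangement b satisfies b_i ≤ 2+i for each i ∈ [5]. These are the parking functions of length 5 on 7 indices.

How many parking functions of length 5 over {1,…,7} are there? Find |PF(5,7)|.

|PF| = 3·8^4 = 3 · 4096 = 12288
One tuple (4,2,5,3,1) → sorted (1,2,3,4,5): b_i ≤ 2+i ∀i, a PF.

12288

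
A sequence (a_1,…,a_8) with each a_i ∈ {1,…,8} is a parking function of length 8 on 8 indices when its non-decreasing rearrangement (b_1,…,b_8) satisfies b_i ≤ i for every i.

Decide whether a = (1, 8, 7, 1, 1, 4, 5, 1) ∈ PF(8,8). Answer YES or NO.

Sorted: b = (1, 1, 1, 1, 4, 5, 7, 8).
  b_1=1 ≤ 1
  b_2=1 ≤ 2
  b_3=1 ≤ 3
  b_4=1 ≤ 4
  b_5=4 ≤ 5
  b_6=5 ≤ 6
  b_7=7 ≤ 7
  b_8=8 ≤ 8
All bounds hold ⇒ YES

YES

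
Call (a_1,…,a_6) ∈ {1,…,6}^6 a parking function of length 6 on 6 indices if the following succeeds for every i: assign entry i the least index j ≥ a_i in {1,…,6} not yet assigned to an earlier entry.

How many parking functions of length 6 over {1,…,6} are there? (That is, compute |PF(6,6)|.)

16807

|PF| = (6+1−6)·(6+1)^{6−1} = 1·16807 = 16807 (Pollak)
Check (3,1,3,5,2,4) → sorted (1,2,3,3,4,5): b_i ≤ i ∀i, a PF.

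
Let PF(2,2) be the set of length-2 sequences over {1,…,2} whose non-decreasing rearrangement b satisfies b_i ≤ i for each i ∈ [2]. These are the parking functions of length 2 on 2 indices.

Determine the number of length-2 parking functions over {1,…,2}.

3

|PF(2,2)| = 1·3^1 = 1×3 = 3 (Konheim–Weiss)
One tuple (1,2) → sorted (1,2): b_i ≤ i ∀i, a PF.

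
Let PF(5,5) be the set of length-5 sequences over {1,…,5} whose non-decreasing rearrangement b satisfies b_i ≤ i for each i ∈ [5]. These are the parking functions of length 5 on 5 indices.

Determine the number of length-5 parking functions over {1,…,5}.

1296

Count = (5+1−5)·(5+1)^{5−1} = 1×1296 = 1296 (Pollak)
One tuple (3,5,1,3,2) → sorted (1,2,3,3,5): b_i ≤ i ∀i, a PF.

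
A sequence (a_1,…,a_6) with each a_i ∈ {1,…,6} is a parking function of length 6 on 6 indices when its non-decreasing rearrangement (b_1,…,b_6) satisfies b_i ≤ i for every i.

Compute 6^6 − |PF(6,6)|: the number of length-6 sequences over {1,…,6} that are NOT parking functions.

29849

|PF(6,6)| = (6+1−6)·(6+1)^{6−1} = 1 · 16807 = 16807 (Pollak)
Check (6,6,4,1,6,3) → sorted (1,3,4,6,6,6): b_2=3>2, not a PF.
6^6 − 16807 = 46656 − 16807 = 29849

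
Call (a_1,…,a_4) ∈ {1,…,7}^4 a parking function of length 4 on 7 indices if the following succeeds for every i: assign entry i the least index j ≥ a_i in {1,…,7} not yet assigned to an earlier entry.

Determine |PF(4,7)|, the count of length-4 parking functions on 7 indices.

#PF = 4·8^3 = 4 · 512 = 2048 (Konheim–Weiss)
Check (6,2,1,6) → sorted (1,2,6,6): b_i ≤ 3+i ∀i, a PF.

2048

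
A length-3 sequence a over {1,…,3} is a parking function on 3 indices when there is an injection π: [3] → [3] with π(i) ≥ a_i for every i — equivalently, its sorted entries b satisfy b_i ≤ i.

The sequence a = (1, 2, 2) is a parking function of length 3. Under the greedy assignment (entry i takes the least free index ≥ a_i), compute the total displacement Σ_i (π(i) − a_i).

1

Σπ(i) = 1+…+3 = 6; Σa = 1+2+2 = 5; disp = 6−5 = 1.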